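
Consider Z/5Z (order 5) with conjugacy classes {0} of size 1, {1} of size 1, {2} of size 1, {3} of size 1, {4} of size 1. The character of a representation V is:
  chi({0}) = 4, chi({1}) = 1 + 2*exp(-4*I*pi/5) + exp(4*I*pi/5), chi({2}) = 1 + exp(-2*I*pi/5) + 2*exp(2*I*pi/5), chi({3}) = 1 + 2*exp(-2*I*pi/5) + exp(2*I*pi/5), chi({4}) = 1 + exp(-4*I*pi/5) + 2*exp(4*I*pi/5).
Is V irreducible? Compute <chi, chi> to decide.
Not irreducible (reducible): <chi, chi> = 6 > 1.

Explanation: <chi, chi> = (1/|G|) sum_C |C| * |chi(C)|^2 = (1/5)[1*|4|^2 + 1*|1 + 2*exp(-4*I*pi/5) + exp(4*I*pi/5)|^2 + 1*|1 + exp(-2*I*pi/5) + 2*exp(2*I*pi/5)|^2 + 1*|1 + 2*exp(-2*I*pi/5) + exp(2*I*pi/5)|^2 + 1*|1 + exp(-4*I*pi/5) + 2*exp(4*I*pi/5)|^2]
  = (1/5)[(16) + (6 + 2*exp(-2*I*pi/5) + 3*exp(-4*I*pi/5) + 3*exp(4*I*pi/5) + 2*exp(2*I*pi/5)) + (6 + 3*exp(-2*I*pi/5) + 2*exp(-4*I*pi/5) + 2*exp(4*I*pi/5) + 3*exp(2*I*pi/5)) + (6 + 3*exp(-2*I*pi/5) + 2*exp(-4*I*pi/5) + 2*exp(4*I*pi/5) + 3*exp(2*I*pi/5)) + (6 + 2*exp(-2*I*pi/5) + 3*exp(-4*I*pi/5) + 3*exp(4*I*pi/5) + 2*exp(2*I*pi/5))] = 30/5 = 6.
(Exp terms are combined using exp(i*s)*conj(exp(i*t)) = exp(i*(s-t)), and sums of them are collapsed using the identity that for every m > 1 the m distinct m-th roots of unity sum to 0, e.g. 1 + exp(2*I*pi/3) + exp(-2*I*pi/3) = 0.)
A character is irreducible iff <chi, chi> = 1, so this representation is reducible.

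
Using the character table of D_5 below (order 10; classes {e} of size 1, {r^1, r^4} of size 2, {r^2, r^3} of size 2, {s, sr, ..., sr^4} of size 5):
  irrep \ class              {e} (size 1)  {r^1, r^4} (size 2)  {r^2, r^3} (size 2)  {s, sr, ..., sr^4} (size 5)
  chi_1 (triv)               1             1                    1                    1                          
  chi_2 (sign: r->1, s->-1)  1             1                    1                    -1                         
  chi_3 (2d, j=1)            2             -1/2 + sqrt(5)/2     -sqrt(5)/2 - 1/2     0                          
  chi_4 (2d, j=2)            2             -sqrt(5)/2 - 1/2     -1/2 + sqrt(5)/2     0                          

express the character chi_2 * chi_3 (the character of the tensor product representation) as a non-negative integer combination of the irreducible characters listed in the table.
chi_2 tensor chi_3 = chi_3 (all other irreducibles have multiplicity 0).

Justification: The character of a tensor product is the pointwise product (chi_2 * chi_3)(C) = chi_2(C) * chi_3(C):
  {e}: (1)*(2), {r^1, r^4}: (1)*(-1/2 + sqrt(5)/2), {r^2, r^3}: (1)*(-sqrt(5)/2 - 1/2), {s, sr, ..., sr^4}: (-1)*(0)
so (chi_2 * chi_3) takes values
  {e} -> 2, {r^1, r^4} -> -1/2 + sqrt(5)/2, {r^2, r^3} -> -sqrt(5)/2 - 1/2, {s, sr, ..., sr^4} -> 0.
Now take the inner product of this character with each irreducible chi from the table, <chi_2*chi_3, chi> = (1/10) sum_C |C| (chi_2*chi_3)(C) conj(chi(C)):
  <chi_2*chi_3, chi_1> = (1/10)[1*(2)*conj(1) + 2*(-1/2 + sqrt(5)/2)*conj(1) + 2*(-sqrt(5)/2 - 1/2)*conj(1) + 5*(0)*conj(1)]
      = (1/10)[(2) + (-1 + sqrt(5)) + (-sqrt(5) - 1) + (0)] = 0/10 = 0
  <chi_2*chi_3, chi_2> = (1/10)[1*(2)*conj(1) + 2*(-1/2 + sqrt(5)/2)*conj(1) + 2*(-sqrt(5)/2 - 1/2)*conj(1) + 5*(0)*conj(-1)]
      = (1/10)[(2) + (-1 + sqrt(5)) + (-sqrt(5) - 1) + (0)] = 0/10 = 0
  <chi_2*chi_3, chi_3> = (1/10)[1*(2)*conj(2) + 2*(-1/2 + sqrt(5)/2)*conj(-1/2 + sqrt(5)/2) + 2*(-sqrt(5)/2 - 1/2)*conj(-sqrt(5)/2 - 1/2) + 5*(0)*conj(0)]
      = (1/10)[(4) + (3 - sqrt(5)) + (sqrt(5) + 3) + (0)] = 10/10 = 1
  <chi_2*chi_3, chi_4> = (1/10)[1*(2)*conj(2) + 2*(-1/2 + sqrt(5)/2)*conj(-sqrt(5)/2 - 1/2) + 2*(-sqrt(5)/2 - 1/2)*conj(-1/2 + sqrt(5)/2) + 5*(0)*conj(0)]
      = (1/10)[(4) + (-2) + (-2) + (0)] = 0/10 = 0
Hence the multiplicities are chi_3: 1. Dimension check: dim(chi_2)*dim(chi_3) = 1*2 = 2 and sum (mult * dim) = 1*2 = 2.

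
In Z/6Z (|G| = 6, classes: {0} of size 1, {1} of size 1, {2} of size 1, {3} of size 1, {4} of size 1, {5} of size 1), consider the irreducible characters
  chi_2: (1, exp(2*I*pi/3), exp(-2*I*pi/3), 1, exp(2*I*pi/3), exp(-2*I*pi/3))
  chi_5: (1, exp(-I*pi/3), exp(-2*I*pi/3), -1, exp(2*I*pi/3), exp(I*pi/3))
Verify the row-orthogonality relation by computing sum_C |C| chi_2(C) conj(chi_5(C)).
Sum = 0; so <chi_2, chi_5> = 0 (distinct irreducibles are orthogonal).

Derivation: Compute term by term over conjugacy classes (|C| * chi_2(C) * conj(chi_5(C))):
  1*(1)*conj(1) + 1*(exp(2*I*pi/3))*conj(exp(-I*pi/3)) + 1*(exp(-2*I*pi/3))*conj(exp(-2*I*pi/3)) + 1*(1)*conj(-1) + 1*(exp(2*I*pi/3))*conj(exp(2*I*pi/3)) + 1*(exp(-2*I*pi/3))*conj(exp(I*pi/3))
  = (1) + (-1) + (1) + (-1) + (1) + (-1)
  = 0.
(Exp terms are combined using exp(i*s)*conj(exp(i*t)) = exp(i*(s-t)), and sums of them are collapsed using the identity that for every m > 1 the m distinct m-th roots of unity sum to 0, e.g. 1 + exp(2*I*pi/3) + exp(-2*I*pi/3) = 0.)
Dividing by |G| = 6 gives 0/6 = 0, matching the row-orthogonality relation <chi_2, chi_5> = [chi_2 = chi_5].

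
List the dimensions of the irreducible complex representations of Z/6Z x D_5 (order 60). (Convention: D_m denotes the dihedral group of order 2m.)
Dimensions: 1, 1, 1, 1, 1, 1, 1, 1, 1, 1, 1, 1, 2, 2, 2, 2, 2, 2, 2, 2, 2, 2, 2, 2

Explanation: There are 24 irreducibles (= number of conjugacy classes). Their dimensions d_i satisfy sum d_i^2 = |G| = 60: 1 + 1 + 1 + 1 + 1 + 1 + 1 + 1 + 1 + 1 + 1 + 1 + 4 + 4 + 4 + 4 + 4 + 4 + 4 + 4 + 4 + 4 + 4 + 4 = 60. (For the product with Z/6Z: each of the 6 1-dim characters of Z/6Z tensors with each irrep of D_5, giving 6 copies of each D_5-dimension.)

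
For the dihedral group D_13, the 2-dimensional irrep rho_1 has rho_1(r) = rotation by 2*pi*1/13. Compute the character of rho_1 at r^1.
chi_{rho_1}(r^1) = 2*cos(2*pi*1*1/13) = 2*cos(2*pi/13)

Derivation: rho_1(r^1) is rotation by angle 2*pi*1*1/13, whose trace is 2*cos(2*pi*1*1/13) = 2*cos(2*pi/13).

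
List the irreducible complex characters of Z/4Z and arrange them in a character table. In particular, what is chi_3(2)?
Character table of Z/4Z (irreps indexed chi_0,...,chi_3 with chi_k(m) = zeta_4^(k*m), zeta_4 = exp(2*pi*i/4)):
  irrep \ class  {0} (size 1)  {1} (size 1)  {2} (size 1)  {3} (size 1)
  chi_0          1             1             1             1           
  chi_1          1             I             -1            -I          
  chi_2          1             -1            1             -1          
  chi_3          1             -I            -1            I           

Spot check: chi_3(2) = zeta_4^(3*2) = zeta_4^6 = -1.

Derivation: Z/4Z is abelian, so all 4 irreducible complex representations are 1-dimensional. They are given by chi_k(m) = zeta_4^(k*m) for k = 0,...,3. Row orthogonality: sum_m chi_k(m) conj(chi_l(m)) = 4 * [k = l].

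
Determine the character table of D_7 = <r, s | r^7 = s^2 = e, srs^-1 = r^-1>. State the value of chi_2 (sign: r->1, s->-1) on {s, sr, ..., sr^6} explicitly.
Conjugacy classes: {e} of size 1, {r^1, r^6} of size 2, {r^2, r^5} of size 2, {r^3, r^4} of size 2, {s, sr, ..., sr^6} of size 7.
Character table:
  irrep \ class              {e} (size 1)  {r^1, r^6} (size 2)  {r^2, r^5} (size 2)  {r^3, r^4} (size 2)  {s, sr, ..., sr^6} (size 7)
  chi_1 (triv)               1             1                    1                    1                    1                          
  chi_2 (sign: r->1, s->-1)  1             1                    1                    1                    -1                         
  chi_3 (2d, j=1)            2             2*cos(2*pi/7)        -2*cos(3*pi/7)       -2*cos(pi/7)         0                          
  chi_4 (2d, j=2)            2             -2*cos(3*pi/7)       -2*cos(pi/7)         2*cos(2*pi/7)        0                          
  chi_5 (2d, j=3)            2             -2*cos(pi/7)         2*cos(2*pi/7)        -2*cos(3*pi/7)       0                          

Spot check: chi_2 (sign: r->1, s->-1) on {s, sr, ..., sr^6} = -1.

Proof sketch: D_7 has order 2*7 = 14 with 5 conjugacy classes, hence 5 irreducibles. Sum of squared dims 1 + 1 + 4 + 4 + 4 = 14 = |G|. Linear characters come from the abelianisation; the 2-dimensional irreps have character r^k -> 2*cos(2*pi*j*k/7), reflections -> 0.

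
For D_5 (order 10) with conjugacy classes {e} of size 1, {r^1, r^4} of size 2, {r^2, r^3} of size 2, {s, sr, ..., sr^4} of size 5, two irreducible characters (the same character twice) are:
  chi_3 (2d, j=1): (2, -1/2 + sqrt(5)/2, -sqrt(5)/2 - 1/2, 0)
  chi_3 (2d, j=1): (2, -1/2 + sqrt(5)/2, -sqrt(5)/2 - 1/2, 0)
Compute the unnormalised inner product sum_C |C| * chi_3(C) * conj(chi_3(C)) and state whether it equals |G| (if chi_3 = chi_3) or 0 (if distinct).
Sum = 10 = |G| = 10; so <chi_3, chi_3> = 1 (norm-1 confirms irreducibility).

Explanation: Compute term by term over conjugacy classes (|C| * chi_3(C) * conj(chi_3(C))):
  1*(2)*conj(2) + 2*(-1/2 + sqrt(5)/2)*conj(-1/2 + sqrt(5)/2) + 2*(-sqrt(5)/2 - 1/2)*conj(-sqrt(5)/2 - 1/2) + 5*(0)*conj(0)
  = (4) + (3 - sqrt(5)) + (sqrt(5) + 3) + (0)
  = 10.
Dividing by |G| = 10 gives 10/10 = 1, matching the row-orthogonality relation <chi_3, chi_3> = [chi_3 = chi_3].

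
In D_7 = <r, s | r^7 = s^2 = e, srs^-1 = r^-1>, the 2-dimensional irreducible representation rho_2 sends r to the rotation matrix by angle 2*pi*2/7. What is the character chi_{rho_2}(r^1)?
chi_{rho_2}(r^1) = 2*cos(2*pi*2*1/7) = -2*cos(3*pi/7)

Justification: rho_2(r^1) is rotation by angle 2*pi*2*1/7, whose trace is 2*cos(2*pi*2*1/7) = -2*cos(3*pi/7).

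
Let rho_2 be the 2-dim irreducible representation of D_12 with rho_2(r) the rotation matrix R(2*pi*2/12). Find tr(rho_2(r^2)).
chi_{rho_2}(r^2) = 2*cos(2*pi*2*2/12) = -1

Working: rho_2(r^2) is rotation by angle 2*pi*2*2/12, whose trace is 2*cos(2*pi*2*2/12) = -1.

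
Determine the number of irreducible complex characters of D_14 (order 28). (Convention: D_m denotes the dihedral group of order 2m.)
10

Reasoning: The number of irreducible complex representations of a finite group equals its number of conjugacy classes. D_14 has 10 conjugacy classes (n/2 + 3 for n even), so D_14 (order 28) has exactly 10 irreducible complex representations.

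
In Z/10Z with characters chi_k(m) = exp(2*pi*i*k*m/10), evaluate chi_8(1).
chi_8(1) = zeta_10^8 = exp(-2*I*pi/5)

Solution. chi_8(1) = zeta_10^(8*1) = zeta_10^8. Since zeta_10^10 = 1, this equals zeta_10^8 = exp(2*pi*i*8/10) = exp(-2*I*pi/5).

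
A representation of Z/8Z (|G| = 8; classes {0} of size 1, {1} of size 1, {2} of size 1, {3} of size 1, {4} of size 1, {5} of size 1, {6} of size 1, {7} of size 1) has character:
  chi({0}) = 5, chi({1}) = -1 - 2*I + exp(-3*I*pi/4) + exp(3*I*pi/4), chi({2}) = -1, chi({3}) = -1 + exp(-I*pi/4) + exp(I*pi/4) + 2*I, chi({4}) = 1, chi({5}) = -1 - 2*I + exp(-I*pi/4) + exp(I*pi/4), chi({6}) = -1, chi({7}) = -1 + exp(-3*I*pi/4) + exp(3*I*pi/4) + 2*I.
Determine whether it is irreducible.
Not irreducible (reducible): <chi, chi> = 7 > 1.

Solution. <chi, chi> = (1/|G|) sum_C |C| * |chi(C)|^2 = (1/8)[1*|5|^2 + 1*|-1 - 2*I + exp(-3*I*pi/4) + exp(3*I*pi/4)|^2 + 1*|-1|^2 + 1*|-1 + exp(-I*pi/4) + exp(I*pi/4) + 2*I|^2 + 1*|1|^2 + 1*|-1 - 2*I + exp(-I*pi/4) + exp(I*pi/4)|^2 + 1*|-1|^2 + 1*|-1 + exp(-3*I*pi/4) + exp(3*I*pi/4) + 2*I|^2]
  = (1/8)[(25) + (7 - 2*exp(3*I*pi/4) - 2*exp(-3*I*pi/4)) + (1) + (7 - 2*exp(I*pi/4) - 2*exp(-I*pi/4)) + (1) + (7 - 2*exp(I*pi/4) - 2*exp(-I*pi/4)) + (1) + (7 - 2*exp(3*I*pi/4) - 2*exp(-3*I*pi/4))] = 56/8 = 7.
(Exp terms are combined using exp(i*s)*conj(exp(i*t)) = exp(i*(s-t)), and sums of them are collapsed using the identity that for every m > 1 the m distinct m-th roots of unity sum to 0, e.g. 1 + exp(2*I*pi/3) + exp(-2*I*pi/3) = 0.)
A character is irreducible iff <chi, chi> = 1, so this representation is reducible.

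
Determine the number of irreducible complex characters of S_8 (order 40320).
22

Proof sketch: The number of irreducible complex representations of a finite group equals its number of conjugacy classes. Conjugacy classes in S_8 correspond to cycle types, i.e. partitions of 8; there are p(8) = 22 of them, so S_8 (order 40320) has exactly 22 irreducible complex representations.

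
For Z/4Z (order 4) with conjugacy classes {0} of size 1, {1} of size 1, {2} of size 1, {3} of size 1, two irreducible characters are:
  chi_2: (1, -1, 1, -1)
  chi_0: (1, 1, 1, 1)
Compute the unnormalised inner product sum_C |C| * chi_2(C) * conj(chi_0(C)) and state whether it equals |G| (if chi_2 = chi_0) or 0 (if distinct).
Sum = 0; so <chi_2, chi_0> = 0 (distinct irreducibles are orthogonal).

Reasoning: Compute term by term over conjugacy classes (|C| * chi_2(C) * conj(chi_0(C))):
  1*(1)*conj(1) + 1*(-1)*conj(1) + 1*(1)*conj(1) + 1*(-1)*conj(1)
  = (1) + (-1) + (1) + (-1)
  = 0.
(Exp terms are combined using exp(i*s)*conj(exp(i*t)) = exp(i*(s-t)), and sums of them are collapsed using the identity that for every m > 1 the m distinct m-th roots of unity sum to 0, e.g. 1 + exp(2*I*pi/3) + exp(-2*I*pi/3) = 0.)
Dividing by |G| = 4 gives 0/4 = 0, matching the row-orthogonality relation <chi_2, chi_0> = [chi_2 = chi_0].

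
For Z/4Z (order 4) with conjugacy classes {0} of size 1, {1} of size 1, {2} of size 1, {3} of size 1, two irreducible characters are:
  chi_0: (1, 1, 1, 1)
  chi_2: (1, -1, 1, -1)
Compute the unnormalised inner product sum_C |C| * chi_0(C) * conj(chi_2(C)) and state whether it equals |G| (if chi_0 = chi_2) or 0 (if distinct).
Sum = 0; so <chi_0, chi_2> = 0 (distinct irreducibles are orthogonal).

Details: Compute term by term over conjugacy classes (|C| * chi_0(C) * conj(chi_2(C))):
  1*(1)*conj(1) + 1*(1)*conj(-1) + 1*(1)*conj(1) + 1*(1)*conj(-1)
  = (1) + (-1) + (1) + (-1)
  = 0.
(Exp terms are combined using exp(i*s)*conj(exp(i*t)) = exp(i*(s-t)), and sums of them are collapsed using the identity that for every m > 1 the m distinct m-th roots of unity sum to 0, e.g. 1 + exp(2*I*pi/3) + exp(-2*I*pi/3) = 0.)
Dividing by |G| = 4 gives 0/4 = 0, matching the row-orthogonality relation <chi_0, chi_2> = [chi_0 = chi_2].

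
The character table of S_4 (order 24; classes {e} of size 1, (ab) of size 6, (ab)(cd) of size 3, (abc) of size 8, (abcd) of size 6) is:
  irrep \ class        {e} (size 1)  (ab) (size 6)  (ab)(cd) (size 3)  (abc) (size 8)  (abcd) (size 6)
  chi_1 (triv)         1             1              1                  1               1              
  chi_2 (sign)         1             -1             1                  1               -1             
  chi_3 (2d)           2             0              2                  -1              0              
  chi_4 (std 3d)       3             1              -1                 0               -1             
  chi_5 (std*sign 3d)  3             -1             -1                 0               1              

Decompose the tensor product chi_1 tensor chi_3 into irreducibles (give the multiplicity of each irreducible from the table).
chi_1 tensor chi_3 = chi_3 (all other irreducibles have multiplicity 0).

Proof sketch: The character of a tensor product is the pointwise product (chi_1 * chi_3)(C) = chi_1(C) * chi_3(C):
  {e}: (1)*(2), (ab): (1)*(0), (ab)(cd): (1)*(2), (abc): (1)*(-1), (abcd): (1)*(0)
so (chi_1 * chi_3) takes values
  {e} -> 2, (ab) -> 0, (ab)(cd) -> 2, (abc) -> -1, (abcd) -> 0.
Now take the inner product of this character with each irreducible chi from the table, <chi_1*chi_3, chi> = (1/24) sum_C |C| (chi_1*chi_3)(C) conj(chi(C)):
  <chi_1*chi_3, chi_1> = (1/24)[1*(2)*conj(1) + 6*(0)*conj(1) + 3*(2)*conj(1) + 8*(-1)*conj(1) + 6*(0)*conj(1)]
      = (1/24)[(2) + (0) + (6) + (-8) + (0)] = 0/24 = 0
  <chi_1*chi_3, chi_2> = (1/24)[1*(2)*conj(1) + 6*(0)*conj(-1) + 3*(2)*conj(1) + 8*(-1)*conj(1) + 6*(0)*conj(-1)]
      = (1/24)[(2) + (0) + (6) + (-8) + (0)] = 0/24 = 0
  <chi_1*chi_3, chi_3> = (1/24)[1*(2)*conj(2) + 6*(0)*conj(0) + 3*(2)*conj(2) + 8*(-1)*conj(-1) + 6*(0)*conj(0)]
      = (1/24)[(4) + (0) + (12) + (8) + (0)] = 24/24 = 1
  <chi_1*chi_3, chi_4> = (1/24)[1*(2)*conj(3) + 6*(0)*conj(1) + 3*(2)*conj(-1) + 8*(-1)*conj(0) + 6*(0)*conj(-1)]
      = (1/24)[(6) + (0) + (-6) + (0) + (0)] = 0/24 = 0
  <chi_1*chi_3, chi_5> = (1/24)[1*(2)*conj(3) + 6*(0)*conj(-1) + 3*(2)*conj(-1) + 8*(-1)*conj(0) + 6*(0)*conj(1)]
      = (1/24)[(6) + (0) + (-6) + (0) + (0)] = 0/24 = 0
Hence the multiplicities are chi_3: 1. Dimension check: dim(chi_1)*dim(chi_3) = 1*2 = 2 and sum (mult * dim) = 1*2 = 2.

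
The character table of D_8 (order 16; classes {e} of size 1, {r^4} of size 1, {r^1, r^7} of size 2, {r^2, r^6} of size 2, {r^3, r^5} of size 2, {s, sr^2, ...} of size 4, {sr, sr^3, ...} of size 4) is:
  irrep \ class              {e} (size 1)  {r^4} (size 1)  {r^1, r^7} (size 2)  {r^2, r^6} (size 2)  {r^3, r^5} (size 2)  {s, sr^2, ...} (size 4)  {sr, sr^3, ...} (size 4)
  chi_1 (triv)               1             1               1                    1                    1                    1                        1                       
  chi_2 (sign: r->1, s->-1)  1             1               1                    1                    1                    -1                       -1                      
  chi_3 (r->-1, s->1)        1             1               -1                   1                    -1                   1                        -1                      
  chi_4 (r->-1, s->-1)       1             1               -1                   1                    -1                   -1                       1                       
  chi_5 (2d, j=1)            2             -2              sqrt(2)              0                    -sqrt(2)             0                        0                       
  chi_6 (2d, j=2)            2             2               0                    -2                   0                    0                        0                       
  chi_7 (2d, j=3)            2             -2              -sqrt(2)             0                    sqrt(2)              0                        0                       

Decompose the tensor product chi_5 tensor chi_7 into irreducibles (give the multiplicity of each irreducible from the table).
chi_5 tensor chi_7 = chi_3 + chi_4 + chi_6 (all other irreducibles have multiplicity 0).

Details: The character of a tensor product is the pointwise product (chi_5 * chi_7)(C) = chi_5(C) * chi_7(C):
  {e}: (2)*(2), {r^4}: (-2)*(-2), {r^1, r^7}: (sqrt(2))*(-sqrt(2)), {r^2, r^6}: (0)*(0), {r^3, r^5}: (-sqrt(2))*(sqrt(2)), {s, sr^2, ...}: (0)*(0), {sr, sr^3, ...}: (0)*(0)
so (chi_5 * chi_7) takes values
  {e} -> 4, {r^4} -> 4, {r^1, r^7} -> -2, {r^2, r^6} -> 0, {r^3, r^5} -> -2, {s, sr^2, ...} -> 0, {sr, sr^3, ...} -> 0.
Now take the inner product of this character with each irreducible chi from the table, <chi_5*chi_7, chi> = (1/16) sum_C |C| (chi_5*chi_7)(C) conj(chi(C)):
  <chi_5*chi_7, chi_1> = (1/16)[1*(4)*conj(1) + 1*(4)*conj(1) + 2*(-2)*conj(1) + 2*(0)*conj(1) + 2*(-2)*conj(1) + 4*(0)*conj(1) + 4*(0)*conj(1)]
      = (1/16)[(4) + (4) + (-4) + (0) + (-4) + (0) + (0)] = 0/16 = 0
  <chi_5*chi_7, chi_2> = (1/16)[1*(4)*conj(1) + 1*(4)*conj(1) + 2*(-2)*conj(1) + 2*(0)*conj(1) + 2*(-2)*conj(1) + 4*(0)*conj(-1) + 4*(0)*conj(-1)]
      = (1/16)[(4) + (4) + (-4) + (0) + (-4) + (0) + (0)] = 0/16 = 0
  <chi_5*chi_7, chi_3> = (1/16)[1*(4)*conj(1) + 1*(4)*conj(1) + 2*(-2)*conj(-1) + 2*(0)*conj(1) + 2*(-2)*conj(-1) + 4*(0)*conj(1) + 4*(0)*conj(-1)]
      = (1/16)[(4) + (4) + (4) + (0) + (4) + (0) + (0)] = 16/16 = 1
  <chi_5*chi_7, chi_4> = (1/16)[1*(4)*conj(1) + 1*(4)*conj(1) + 2*(-2)*conj(-1) + 2*(0)*conj(1) + 2*(-2)*conj(-1) + 4*(0)*conj(-1) + 4*(0)*conj(1)]
      = (1/16)[(4) + (4) + (4) + (0) + (4) + (0) + (0)] = 16/16 = 1
  <chi_5*chi_7, chi_5> = (1/16)[1*(4)*conj(2) + 1*(4)*conj(-2) + 2*(-2)*conj(sqrt(2)) + 2*(0)*conj(0) + 2*(-2)*conj(-sqrt(2)) + 4*(0)*conj(0) + 4*(0)*conj(0)]
      = (1/16)[(8) + (-8) + (-4*sqrt(2)) + (0) + (4*sqrt(2)) + (0) + (0)] = 0/16 = 0
  <chi_5*chi_7, chi_6> = (1/16)[1*(4)*conj(2) + 1*(4)*conj(2) + 2*(-2)*conj(0) + 2*(0)*conj(-2) + 2*(-2)*conj(0) + 4*(0)*conj(0) + 4*(0)*conj(0)]
      = (1/16)[(8) + (8) + (0) + (0) + (0) + (0) + (0)] = 16/16 = 1
  <chi_5*chi_7, chi_7> = (1/16)[1*(4)*conj(2) + 1*(4)*conj(-2) + 2*(-2)*conj(-sqrt(2)) + 2*(0)*conj(0) + 2*(-2)*conj(sqrt(2)) + 4*(0)*conj(0) + 4*(0)*conj(0)]
      = (1/16)[(8) + (-8) + (4*sqrt(2)) + (0) + (-4*sqrt(2)) + (0) + (0)] = 0/16 = 0
Hence the multiplicities are chi_3: 1, chi_4: 1, chi_6: 1. Dimension check: dim(chi_5)*dim(chi_7) = 2*2 = 4 and sum (mult * dim) = 1*1 + 1*1 + 1*2 = 4.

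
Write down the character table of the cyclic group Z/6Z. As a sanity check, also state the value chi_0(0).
Character table of Z/6Z (irreps indexed chi_0,...,chi_5 with chi_k(m) = zeta_6^(k*m), zeta_6 = exp(2*pi*i/6)):
  irrep \ class  {0} (size 1)  {1} (size 1)    {2} (size 1)    {3} (size 1)  {4} (size 1)    {5} (size 1)  
  chi_0          1             1               1               1             1               1             
  chi_1          1             exp(I*pi/3)     exp(2*I*pi/3)   -1            exp(-2*I*pi/3)  exp(-I*pi/3)  
  chi_2          1             exp(2*I*pi/3)   exp(-2*I*pi/3)  1             exp(2*I*pi/3)   exp(-2*I*pi/3)
  chi_3          1             -1              1               -1            1               -1            
  chi_4          1             exp(-2*I*pi/3)  exp(2*I*pi/3)   1             exp(-2*I*pi/3)  exp(2*I*pi/3) 
  chi_5          1             exp(-I*pi/3)    exp(-2*I*pi/3)  -1            exp(2*I*pi/3)   exp(I*pi/3)   

Spot check: chi_0(0) = zeta_6^(0*0) = zeta_6^0 = 1.

Solution. Z/6Z is abelian, so all 6 irreducible complex representations are 1-dimensional. They are given by chi_k(m) = zeta_6^(k*m) for k = 0,...,5. Row orthogonality: sum_m chi_k(m) conj(chi_l(m)) = 6 * [k = l].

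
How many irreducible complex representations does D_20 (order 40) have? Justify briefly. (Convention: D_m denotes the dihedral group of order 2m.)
13

Argument: The number of irreducible complex representations of a finite group equals its number of conjugacy classes. D_20 has 13 conjugacy classes (n/2 + 3 for n even), so D_20 (order 40) has exactly 13 irreducible complex representations.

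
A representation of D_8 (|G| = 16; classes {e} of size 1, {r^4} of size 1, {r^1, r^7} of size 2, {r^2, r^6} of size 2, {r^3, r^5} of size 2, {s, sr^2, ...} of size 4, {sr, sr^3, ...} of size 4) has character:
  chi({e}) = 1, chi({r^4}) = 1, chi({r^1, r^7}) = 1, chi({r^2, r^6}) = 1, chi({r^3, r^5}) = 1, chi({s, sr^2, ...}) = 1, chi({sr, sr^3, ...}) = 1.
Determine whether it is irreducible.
Irreducible: <chi, chi> = 1.

Working: <chi, chi> = (1/|G|) sum_C |C| * |chi(C)|^2 = (1/16)[1*|1|^2 + 1*|1|^2 + 2*|1|^2 + 2*|1|^2 + 2*|1|^2 + 4*|1|^2 + 4*|1|^2]
  = (1/16)[(1) + (1) + (2) + (2) + (2) + (4) + (4)] = 16/16 = 1.
A character is irreducible iff <chi, chi> = 1, so this representation is irreducible.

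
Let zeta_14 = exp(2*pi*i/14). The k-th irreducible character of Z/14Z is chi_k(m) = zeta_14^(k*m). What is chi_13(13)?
chi_13(13) = zeta_14^169 = exp(I*pi/7)

Solution. chi_13(13) = zeta_14^(13*13) = zeta_14^169. Since zeta_14^14 = 1, this equals zeta_14^1 = exp(2*pi*i*1/14) = exp(I*pi/7).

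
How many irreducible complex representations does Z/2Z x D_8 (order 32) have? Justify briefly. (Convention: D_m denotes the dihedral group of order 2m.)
14

Why: The number of irreducible complex representations of a finite group equals its number of conjugacy classes. For a direct product, #classes(G x H) = #classes(G) * #classes(H). Z/2Z has 2 classes (abelian), D_8 has 7 classes, so 2 * 7 = 14, so Z/2Z x D_8 (order 32) has exactly 14 irreducible complex representations.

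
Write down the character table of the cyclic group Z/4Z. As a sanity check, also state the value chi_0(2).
Character table of Z/4Z (irreps indexed chi_0,...,chi_3 with chi_k(m) = zeta_4^(k*m), zeta_4 = exp(2*pi*i/4)):
  irrep \ class  {0} (size 1)  {1} (size 1)  {2} (size 1)  {3} (size 1)
  chi_0          1             1             1             1           
  chi_1          1             I             -1            -I          
  chi_2          1             -1            1             -1          
  chi_3          1             -I            -1            I           

Spot check: chi_0(2) = zeta_4^(0*2) = zeta_4^0 = 1.

Why: Z/4Z is abelian, so all 4 irreducible complex representations are 1-dimensional. They are given by chi_k(m) = zeta_4^(k*m) for k = 0,...,3. Row orthogonality: sum_m chi_k(m) conj(chi_l(m)) = 4 * [k = l].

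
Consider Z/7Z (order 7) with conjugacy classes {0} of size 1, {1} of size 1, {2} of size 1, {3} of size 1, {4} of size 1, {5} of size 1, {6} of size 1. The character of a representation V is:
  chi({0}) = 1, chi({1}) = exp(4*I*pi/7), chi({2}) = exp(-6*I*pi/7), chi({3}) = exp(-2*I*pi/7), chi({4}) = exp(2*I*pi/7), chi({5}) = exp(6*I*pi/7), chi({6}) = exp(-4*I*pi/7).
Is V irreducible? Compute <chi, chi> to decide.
Irreducible: <chi, chi> = 1.

Derivation: <chi, chi> = (1/|G|) sum_C |C| * |chi(C)|^2 = (1/7)[1*|1|^2 + 1*|exp(4*I*pi/7)|^2 + 1*|exp(-6*I*pi/7)|^2 + 1*|exp(-2*I*pi/7)|^2 + 1*|exp(2*I*pi/7)|^2 + 1*|exp(6*I*pi/7)|^2 + 1*|exp(-4*I*pi/7)|^2]
  = (1/7)[(1) + (1) + (1) + (1) + (1) + (1) + (1)] = 7/7 = 1.
(Exp terms are combined using exp(i*s)*conj(exp(i*t)) = exp(i*(s-t)), and sums of them are collapsed using the identity that for every m > 1 the m distinct m-th roots of unity sum to 0, e.g. 1 + exp(2*I*pi/3) + exp(-2*I*pi/3) = 0.)
A character is irreducible iff <chi, chi> = 1, so this representation is irreducible.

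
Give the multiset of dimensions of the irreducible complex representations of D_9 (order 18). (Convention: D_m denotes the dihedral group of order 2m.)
Dimensions: 1, 1, 2, 2, 2, 2

Why: There are 6 irreducibles (= number of conjugacy classes). Their dimensions d_i satisfy sum d_i^2 = |G| = 18: 1 + 1 + 4 + 4 + 4 + 4 = 18.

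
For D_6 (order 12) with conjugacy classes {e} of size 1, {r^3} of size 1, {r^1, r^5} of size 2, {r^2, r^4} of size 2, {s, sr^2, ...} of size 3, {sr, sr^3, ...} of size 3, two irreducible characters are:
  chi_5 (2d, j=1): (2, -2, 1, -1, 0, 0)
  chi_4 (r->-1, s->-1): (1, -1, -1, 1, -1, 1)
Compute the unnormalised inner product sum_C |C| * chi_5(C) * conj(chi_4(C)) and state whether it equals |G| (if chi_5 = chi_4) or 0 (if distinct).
Sum = 0; so <chi_5, chi_4> = 0 (distinct irreducibles are orthogonal).

Why: Compute term by term over conjugacy classes (|C| * chi_5(C) * conj(chi_4(C))):
  1*(2)*conj(1) + 1*(-2)*conj(-1) + 2*(1)*conj(-1) + 2*(-1)*conj(1) + 3*(0)*conj(-1) + 3*(0)*conj(1)
  = (2) + (2) + (-2) + (-2) + (0) + (0)
  = 0.
Dividing by |G| = 12 gives 0/12 = 0, matching the row-orthogonality relation <chi_5, chi_4> = [chi_5 = chi_4].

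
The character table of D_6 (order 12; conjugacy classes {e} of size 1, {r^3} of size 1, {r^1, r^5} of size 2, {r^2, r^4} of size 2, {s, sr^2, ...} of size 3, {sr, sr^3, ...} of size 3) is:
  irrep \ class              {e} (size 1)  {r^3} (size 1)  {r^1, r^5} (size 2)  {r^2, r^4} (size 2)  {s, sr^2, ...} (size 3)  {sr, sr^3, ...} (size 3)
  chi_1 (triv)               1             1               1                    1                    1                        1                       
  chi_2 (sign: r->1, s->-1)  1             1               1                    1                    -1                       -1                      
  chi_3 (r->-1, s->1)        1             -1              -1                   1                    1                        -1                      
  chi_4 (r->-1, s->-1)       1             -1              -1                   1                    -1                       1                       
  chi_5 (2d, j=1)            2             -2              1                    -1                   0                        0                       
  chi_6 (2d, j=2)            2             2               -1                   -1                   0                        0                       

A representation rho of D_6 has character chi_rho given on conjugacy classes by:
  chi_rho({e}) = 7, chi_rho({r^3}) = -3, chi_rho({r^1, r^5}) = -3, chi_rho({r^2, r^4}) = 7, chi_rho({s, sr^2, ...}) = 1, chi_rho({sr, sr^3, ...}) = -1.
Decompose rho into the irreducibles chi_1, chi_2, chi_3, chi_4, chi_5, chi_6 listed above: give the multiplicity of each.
Multiplicities: chi_1: 1, chi_2: 1, chi_3: 3, chi_4: 2, chi_5: 0, chi_6: 0.

Why: Use <chi_rho, chi> = (1/|G|) sum_C |C| * chi_rho(C) * conj(chi(C)) with |G| = 12 for each irreducible chi in the table:
  <chi_rho, chi_1> = (1/12)[1*(7)*conj(1) + 1*(-3)*conj(1) + 2*(-3)*conj(1) + 2*(7)*conj(1) + 3*(1)*conj(1) + 3*(-1)*conj(1)]
      = (1/12)[(7) + (-3) + (-6) + (14) + (3) + (-3)] = 12/12 = 1
  <chi_rho, chi_2> = (1/12)[1*(7)*conj(1) + 1*(-3)*conj(1) + 2*(-3)*conj(1) + 2*(7)*conj(1) + 3*(1)*conj(-1) + 3*(-1)*conj(-1)]
      = (1/12)[(7) + (-3) + (-6) + (14) + (-3) + (3)] = 12/12 = 1
  <chi_rho, chi_3> = (1/12)[1*(7)*conj(1) + 1*(-3)*conj(-1) + 2*(-3)*conj(-1) + 2*(7)*conj(1) + 3*(1)*conj(1) + 3*(-1)*conj(-1)]
      = (1/12)[(7) + (3) + (6) + (14) + (3) + (3)] = 36/12 = 3
  <chi_rho, chi_4> = (1/12)[1*(7)*conj(1) + 1*(-3)*conj(-1) + 2*(-3)*conj(-1) + 2*(7)*conj(1) + 3*(1)*conj(-1) + 3*(-1)*conj(1)]
      = (1/12)[(7) + (3) + (6) + (14) + (-3) + (-3)] = 24/12 = 2
  <chi_rho, chi_5> = (1/12)[1*(7)*conj(2) + 1*(-3)*conj(-2) + 2*(-3)*conj(1) + 2*(7)*conj(-1) + 3*(1)*conj(0) + 3*(-1)*conj(0)]
      = (1/12)[(14) + (6) + (-6) + (-14) + (0) + (0)] = 0/12 = 0
  <chi_rho, chi_6> = (1/12)[1*(7)*conj(2) + 1*(-3)*conj(2) + 2*(-3)*conj(-1) + 2*(7)*conj(-1) + 3*(1)*conj(0) + 3*(-1)*conj(0)]
      = (1/12)[(14) + (-6) + (6) + (-14) + (0) + (0)] = 0/12 = 0
Dimension check: dim(rho) = sum (mult * dim) = 1*1 + 1*1 + 3*1 + 2*1 + 0*2 + 0*2 = 7 = chi_rho(e) = 7.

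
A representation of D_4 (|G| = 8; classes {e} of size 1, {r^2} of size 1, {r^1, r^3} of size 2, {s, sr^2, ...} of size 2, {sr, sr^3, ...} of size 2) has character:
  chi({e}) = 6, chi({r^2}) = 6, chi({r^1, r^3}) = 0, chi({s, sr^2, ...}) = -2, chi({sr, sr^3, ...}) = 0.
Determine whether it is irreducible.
Not irreducible (reducible): <chi, chi> = 10 > 1.

Derivation: <chi, chi> = (1/|G|) sum_C |C| * |chi(C)|^2 = (1/8)[1*|6|^2 + 1*|6|^2 + 2*|0|^2 + 2*|-2|^2 + 2*|0|^2]
  = (1/8)[(36) + (36) + (0) + (8) + (0)] = 80/8 = 10.
A character is irreducible iff <chi, chi> = 1, so this representation is reducible.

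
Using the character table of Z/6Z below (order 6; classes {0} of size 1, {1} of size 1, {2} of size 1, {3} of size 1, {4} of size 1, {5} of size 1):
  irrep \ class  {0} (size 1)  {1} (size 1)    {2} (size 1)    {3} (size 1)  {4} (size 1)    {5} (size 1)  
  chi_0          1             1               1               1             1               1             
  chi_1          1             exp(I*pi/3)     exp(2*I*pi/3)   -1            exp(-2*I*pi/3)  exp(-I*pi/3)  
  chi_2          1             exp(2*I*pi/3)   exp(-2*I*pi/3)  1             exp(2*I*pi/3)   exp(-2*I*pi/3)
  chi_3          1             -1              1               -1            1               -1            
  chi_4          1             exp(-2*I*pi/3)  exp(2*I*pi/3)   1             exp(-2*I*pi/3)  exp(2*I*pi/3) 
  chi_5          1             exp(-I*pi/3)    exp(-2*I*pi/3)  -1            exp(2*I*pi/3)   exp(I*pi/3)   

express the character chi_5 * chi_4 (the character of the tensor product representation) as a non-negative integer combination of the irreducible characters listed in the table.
chi_5 tensor chi_4 = chi_3 (all other irreducibles have multiplicity 0).

Explanation: The character of a tensor product is the pointwise product (chi_5 * chi_4)(C) = chi_5(C) * chi_4(C):
  {0}: (1)*(1), {1}: (exp(-I*pi/3))*(exp(-2*I*pi/3)), {2}: (exp(-2*I*pi/3))*(exp(2*I*pi/3)), {3}: (-1)*(1), {4}: (exp(2*I*pi/3))*(exp(-2*I*pi/3)), {5}: (exp(I*pi/3))*(exp(2*I*pi/3))
so (chi_5 * chi_4) takes values
  {0} -> 1, {1} -> -1, {2} -> 1, {3} -> -1, {4} -> 1, {5} -> -1.
Now take the inner product of this character with each irreducible chi from the table, <chi_5*chi_4, chi> = (1/6) sum_C |C| (chi_5*chi_4)(C) conj(chi(C)):
  <chi_5*chi_4, chi_0> = (1/6)[1*(1)*conj(1) + 1*(-1)*conj(1) + 1*(1)*conj(1) + 1*(-1)*conj(1) + 1*(1)*conj(1) + 1*(-1)*conj(1)]
      = (1/6)[(1) + (-1) + (1) + (-1) + (1) + (-1)] = 0/6 = 0
  <chi_5*chi_4, chi_1> = (1/6)[1*(1)*conj(1) + 1*(-1)*conj(exp(I*pi/3)) + 1*(1)*conj(exp(2*I*pi/3)) + 1*(-1)*conj(-1) + 1*(1)*conj(exp(-2*I*pi/3)) + 1*(-1)*conj(exp(-I*pi/3))]
      = (1/6)[(1) + (-exp(-I*pi/3)) + (exp(-2*I*pi/3)) + (1) + (exp(2*I*pi/3)) + (-exp(I*pi/3))] = 0/6 = 0
  <chi_5*chi_4, chi_2> = (1/6)[1*(1)*conj(1) + 1*(-1)*conj(exp(2*I*pi/3)) + 1*(1)*conj(exp(-2*I*pi/3)) + 1*(-1)*conj(1) + 1*(1)*conj(exp(2*I*pi/3)) + 1*(-1)*conj(exp(-2*I*pi/3))]
      = (1/6)[(1) + (-exp(-2*I*pi/3)) + (exp(2*I*pi/3)) + (-1) + (exp(-2*I*pi/3)) + (-exp(2*I*pi/3))] = 0/6 = 0
  <chi_5*chi_4, chi_3> = (1/6)[1*(1)*conj(1) + 1*(-1)*conj(-1) + 1*(1)*conj(1) + 1*(-1)*conj(-1) + 1*(1)*conj(1) + 1*(-1)*conj(-1)]
      = (1/6)[(1) + (1) + (1) + (1) + (1) + (1)] = 6/6 = 1
  <chi_5*chi_4, chi_4> = (1/6)[1*(1)*conj(1) + 1*(-1)*conj(exp(-2*I*pi/3)) + 1*(1)*conj(exp(2*I*pi/3)) + 1*(-1)*conj(1) + 1*(1)*conj(exp(-2*I*pi/3)) + 1*(-1)*conj(exp(2*I*pi/3))]
      = (1/6)[(1) + (-exp(2*I*pi/3)) + (exp(-2*I*pi/3)) + (-1) + (exp(2*I*pi/3)) + (-exp(-2*I*pi/3))] = 0/6 = 0
  <chi_5*chi_4, chi_5> = (1/6)[1*(1)*conj(1) + 1*(-1)*conj(exp(-I*pi/3)) + 1*(1)*conj(exp(-2*I*pi/3)) + 1*(-1)*conj(-1) + 1*(1)*conj(exp(2*I*pi/3)) + 1*(-1)*conj(exp(I*pi/3))]
      = (1/6)[(1) + (-exp(I*pi/3)) + (exp(2*I*pi/3)) + (1) + (exp(-2*I*pi/3)) + (-exp(-I*pi/3))] = 0/6 = 0
(Exp terms are combined using exp(i*s)*conj(exp(i*t)) = exp(i*(s-t)), and sums of them are collapsed using the identity that for every m > 1 the m distinct m-th roots of unity sum to 0, e.g. 1 + exp(2*I*pi/3) + exp(-2*I*pi/3) = 0.)
Hence the multiplicities are chi_3: 1. Dimension check: dim(chi_5)*dim(chi_4) = 1*1 = 1 and sum (mult * dim) = 1*1 = 1.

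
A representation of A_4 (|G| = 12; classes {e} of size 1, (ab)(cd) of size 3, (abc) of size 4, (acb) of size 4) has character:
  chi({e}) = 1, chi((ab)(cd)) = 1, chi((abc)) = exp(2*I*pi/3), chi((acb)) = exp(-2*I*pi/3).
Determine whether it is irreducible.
Irreducible: <chi, chi> = 1.

<chi, chi> = (1/|G|) sum_C |C| * |chi(C)|^2 = (1/12)[1*|1|^2 + 3*|1|^2 + 4*|exp(2*I*pi/3)|^2 + 4*|exp(-2*I*pi/3)|^2]
  = (1/12)[(1) + (3) + (4) + (4)] = 12/12 = 1.
(Exp terms are combined using exp(i*s)*conj(exp(i*t)) = exp(i*(s-t)), and sums of them are collapsed using the identity that for every m > 1 the m distinct m-th roots of unity sum to 0, e.g. 1 + exp(2*I*pi/3) + exp(-2*I*pi/3) = 0.)
A character is irreducible iff <chi, chi> = 1, so this representation is irreducible.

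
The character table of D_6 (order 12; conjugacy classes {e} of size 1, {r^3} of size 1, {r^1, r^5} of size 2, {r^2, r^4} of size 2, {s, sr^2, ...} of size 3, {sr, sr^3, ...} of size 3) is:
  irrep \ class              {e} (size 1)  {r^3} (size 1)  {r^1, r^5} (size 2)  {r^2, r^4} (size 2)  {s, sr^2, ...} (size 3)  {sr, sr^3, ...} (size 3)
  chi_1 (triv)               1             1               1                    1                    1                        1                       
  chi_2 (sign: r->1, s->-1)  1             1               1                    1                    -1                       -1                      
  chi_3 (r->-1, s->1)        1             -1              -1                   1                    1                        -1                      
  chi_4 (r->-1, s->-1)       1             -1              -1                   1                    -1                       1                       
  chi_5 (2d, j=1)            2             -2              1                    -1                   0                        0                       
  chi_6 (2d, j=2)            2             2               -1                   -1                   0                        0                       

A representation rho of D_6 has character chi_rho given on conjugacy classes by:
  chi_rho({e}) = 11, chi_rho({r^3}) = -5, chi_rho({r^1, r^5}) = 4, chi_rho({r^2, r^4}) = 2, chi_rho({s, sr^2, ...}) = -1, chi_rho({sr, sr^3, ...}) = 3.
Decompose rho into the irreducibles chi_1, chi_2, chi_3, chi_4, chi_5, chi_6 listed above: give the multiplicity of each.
Multiplicities: chi_1: 2, chi_2: 1, chi_3: 0, chi_4: 2, chi_5: 3, chi_6: 0.

Derivation: Use <chi_rho, chi> = (1/|G|) sum_C |C| * chi_rho(C) * conj(chi(C)) with |G| = 12 for each irreducible chi in the table:
  <chi_rho, chi_1> = (1/12)[1*(11)*conj(1) + 1*(-5)*conj(1) + 2*(4)*conj(1) + 2*(2)*conj(1) + 3*(-1)*conj(1) + 3*(3)*conj(1)]
      = (1/12)[(11) + (-5) + (8) + (4) + (-3) + (9)] = 24/12 = 2
  <chi_rho, chi_2> = (1/12)[1*(11)*conj(1) + 1*(-5)*conj(1) + 2*(4)*conj(1) + 2*(2)*conj(1) + 3*(-1)*conj(-1) + 3*(3)*conj(-1)]
      = (1/12)[(11) + (-5) + (8) + (4) + (3) + (-9)] = 12/12 = 1
  <chi_rho, chi_3> = (1/12)[1*(11)*conj(1) + 1*(-5)*conj(-1) + 2*(4)*conj(-1) + 2*(2)*conj(1) + 3*(-1)*conj(1) + 3*(3)*conj(-1)]
      = (1/12)[(11) + (5) + (-8) + (4) + (-3) + (-9)] = 0/12 = 0
  <chi_rho, chi_4> = (1/12)[1*(11)*conj(1) + 1*(-5)*conj(-1) + 2*(4)*conj(-1) + 2*(2)*conj(1) + 3*(-1)*conj(-1) + 3*(3)*conj(1)]
      = (1/12)[(11) + (5) + (-8) + (4) + (3) + (9)] = 24/12 = 2
  <chi_rho, chi_5> = (1/12)[1*(11)*conj(2) + 1*(-5)*conj(-2) + 2*(4)*conj(1) + 2*(2)*conj(-1) + 3*(-1)*conj(0) + 3*(3)*conj(0)]
      = (1/12)[(22) + (10) + (8) + (-4) + (0) + (0)] = 36/12 = 3
  <chi_rho, chi_6> = (1/12)[1*(11)*conj(2) + 1*(-5)*conj(2) + 2*(4)*conj(-1) + 2*(2)*conj(-1) + 3*(-1)*conj(0) + 3*(3)*conj(0)]
      = (1/12)[(22) + (-10) + (-8) + (-4) + (0) + (0)] = 0/12 = 0
Dimension check: dim(rho) = sum (mult * dim) = 2*1 + 1*1 + 0*1 + 2*1 + 3*2 + 0*2 = 11 = chi_rho(e) = 11.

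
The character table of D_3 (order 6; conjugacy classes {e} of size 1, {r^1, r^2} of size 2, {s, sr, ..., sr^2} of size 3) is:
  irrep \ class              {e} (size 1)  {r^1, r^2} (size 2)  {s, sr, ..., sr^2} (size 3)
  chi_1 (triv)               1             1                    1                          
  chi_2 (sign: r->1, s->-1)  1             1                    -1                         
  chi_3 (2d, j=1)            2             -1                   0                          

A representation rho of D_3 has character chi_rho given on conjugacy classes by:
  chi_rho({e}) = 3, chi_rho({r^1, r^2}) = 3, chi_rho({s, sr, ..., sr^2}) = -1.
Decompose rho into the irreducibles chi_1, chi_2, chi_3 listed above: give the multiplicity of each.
Multiplicities: chi_1: 1, chi_2: 2, chi_3: 0.

Details: Use <chi_rho, chi> = (1/|G|) sum_C |C| * chi_rho(C) * conj(chi(C)) with |G| = 6 for each irreducible chi in the table:
  <chi_rho, chi_1> = (1/6)[1*(3)*conj(1) + 2*(3)*conj(1) + 3*(-1)*conj(1)]
      = (1/6)[(3) + (6) + (-3)] = 6/6 = 1
  <chi_rho, chi_2> = (1/6)[1*(3)*conj(1) + 2*(3)*conj(1) + 3*(-1)*conj(-1)]
      = (1/6)[(3) + (6) + (3)] = 12/6 = 2
  <chi_rho, chi_3> = (1/6)[1*(3)*conj(2) + 2*(3)*conj(-1) + 3*(-1)*conj(0)]
      = (1/6)[(6) + (-6) + (0)] = 0/6 = 0
Dimension check: dim(rho) = sum (mult * dim) = 1*1 + 2*1 + 0*2 = 3 = chi_rho(e) = 3.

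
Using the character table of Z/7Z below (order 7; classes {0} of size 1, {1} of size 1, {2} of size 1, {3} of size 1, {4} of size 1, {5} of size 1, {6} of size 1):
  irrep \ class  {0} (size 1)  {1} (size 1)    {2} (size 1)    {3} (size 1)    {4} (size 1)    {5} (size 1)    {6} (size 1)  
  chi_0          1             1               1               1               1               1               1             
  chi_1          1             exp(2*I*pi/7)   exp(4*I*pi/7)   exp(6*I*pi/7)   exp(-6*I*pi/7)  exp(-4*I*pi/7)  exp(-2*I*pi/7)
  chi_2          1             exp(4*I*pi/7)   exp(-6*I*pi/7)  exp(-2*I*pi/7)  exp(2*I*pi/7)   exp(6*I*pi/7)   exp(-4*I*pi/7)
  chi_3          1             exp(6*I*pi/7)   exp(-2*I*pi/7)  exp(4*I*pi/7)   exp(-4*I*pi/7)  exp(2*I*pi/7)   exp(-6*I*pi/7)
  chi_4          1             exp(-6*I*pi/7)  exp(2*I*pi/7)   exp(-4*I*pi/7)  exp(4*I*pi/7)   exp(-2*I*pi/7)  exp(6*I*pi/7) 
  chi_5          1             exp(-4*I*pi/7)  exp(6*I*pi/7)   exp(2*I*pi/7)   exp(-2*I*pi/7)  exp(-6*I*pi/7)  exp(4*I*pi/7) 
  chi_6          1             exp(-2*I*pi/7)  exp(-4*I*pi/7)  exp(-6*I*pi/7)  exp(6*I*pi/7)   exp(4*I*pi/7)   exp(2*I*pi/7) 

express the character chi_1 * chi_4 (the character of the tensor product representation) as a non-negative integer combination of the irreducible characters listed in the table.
chi_1 tensor chi_4 = chi_5 (all other irreducibles have multiplicity 0).

The character of a tensor product is the pointwise product (chi_1 * chi_4)(C) = chi_1(C) * chi_4(C):
  {0}: (1)*(1), {1}: (exp(2*I*pi/7))*(exp(-6*I*pi/7)), {2}: (exp(4*I*pi/7))*(exp(2*I*pi/7)), {3}: (exp(6*I*pi/7))*(exp(-4*I*pi/7)), {4}: (exp(-6*I*pi/7))*(exp(4*I*pi/7)), {5}: (exp(-4*I*pi/7))*(exp(-2*I*pi/7)), {6}: (exp(-2*I*pi/7))*(exp(6*I*pi/7))
so (chi_1 * chi_4) takes values
  {0} -> 1, {1} -> exp(-4*I*pi/7), {2} -> exp(6*I*pi/7), {3} -> exp(2*I*pi/7), {4} -> exp(-2*I*pi/7), {5} -> exp(-6*I*pi/7), {6} -> exp(4*I*pi/7).
Now take the inner product of this character with each irreducible chi from the table, <chi_1*chi_4, chi> = (1/7) sum_C |C| (chi_1*chi_4)(C) conj(chi(C)):
  <chi_1*chi_4, chi_0> = (1/7)[1*(1)*conj(1) + 1*(exp(-4*I*pi/7))*conj(1) + 1*(exp(6*I*pi/7))*conj(1) + 1*(exp(2*I*pi/7))*conj(1) + 1*(exp(-2*I*pi/7))*conj(1) + 1*(exp(-6*I*pi/7))*conj(1) + 1*(exp(4*I*pi/7))*conj(1)]
      = (1/7)[(1) + (exp(-4*I*pi/7)) + (exp(6*I*pi/7)) + (exp(2*I*pi/7)) + (exp(-2*I*pi/7)) + (exp(-6*I*pi/7)) + (exp(4*I*pi/7))] = 0/7 = 0
  <chi_1*chi_4, chi_1> = (1/7)[1*(1)*conj(1) + 1*(exp(-4*I*pi/7))*conj(exp(2*I*pi/7)) + 1*(exp(6*I*pi/7))*conj(exp(4*I*pi/7)) + 1*(exp(2*I*pi/7))*conj(exp(6*I*pi/7)) + 1*(exp(-2*I*pi/7))*conj(exp(-6*I*pi/7)) + 1*(exp(-6*I*pi/7))*conj(exp(-4*I*pi/7)) + 1*(exp(4*I*pi/7))*conj(exp(-2*I*pi/7))]
      = (1/7)[(1) + (exp(-6*I*pi/7)) + (exp(2*I*pi/7)) + (exp(-4*I*pi/7)) + (exp(4*I*pi/7)) + (exp(-2*I*pi/7)) + (exp(6*I*pi/7))] = 0/7 = 0
  <chi_1*chi_4, chi_2> = (1/7)[1*(1)*conj(1) + 1*(exp(-4*I*pi/7))*conj(exp(4*I*pi/7)) + 1*(exp(6*I*pi/7))*conj(exp(-6*I*pi/7)) + 1*(exp(2*I*pi/7))*conj(exp(-2*I*pi/7)) + 1*(exp(-2*I*pi/7))*conj(exp(2*I*pi/7)) + 1*(exp(-6*I*pi/7))*conj(exp(6*I*pi/7)) + 1*(exp(4*I*pi/7))*conj(exp(-4*I*pi/7))]
      = (1/7)[(1) + (exp(6*I*pi/7)) + (exp(-2*I*pi/7)) + (exp(4*I*pi/7)) + (exp(-4*I*pi/7)) + (exp(2*I*pi/7)) + (exp(-6*I*pi/7))] = 0/7 = 0
  <chi_1*chi_4, chi_3> = (1/7)[1*(1)*conj(1) + 1*(exp(-4*I*pi/7))*conj(exp(6*I*pi/7)) + 1*(exp(6*I*pi/7))*conj(exp(-2*I*pi/7)) + 1*(exp(2*I*pi/7))*conj(exp(4*I*pi/7)) + 1*(exp(-2*I*pi/7))*conj(exp(-4*I*pi/7)) + 1*(exp(-6*I*pi/7))*conj(exp(2*I*pi/7)) + 1*(exp(4*I*pi/7))*conj(exp(-6*I*pi/7))]
      = (1/7)[(1) + (exp(4*I*pi/7)) + (exp(-6*I*pi/7)) + (exp(-2*I*pi/7)) + (exp(2*I*pi/7)) + (exp(6*I*pi/7)) + (exp(-4*I*pi/7))] = 0/7 = 0
  <chi_1*chi_4, chi_4> = (1/7)[1*(1)*conj(1) + 1*(exp(-4*I*pi/7))*conj(exp(-6*I*pi/7)) + 1*(exp(6*I*pi/7))*conj(exp(2*I*pi/7)) + 1*(exp(2*I*pi/7))*conj(exp(-4*I*pi/7)) + 1*(exp(-2*I*pi/7))*conj(exp(4*I*pi/7)) + 1*(exp(-6*I*pi/7))*conj(exp(-2*I*pi/7)) + 1*(exp(4*I*pi/7))*conj(exp(6*I*pi/7))]
      = (1/7)[(1) + (exp(2*I*pi/7)) + (exp(4*I*pi/7)) + (exp(6*I*pi/7)) + (exp(-6*I*pi/7)) + (exp(-4*I*pi/7)) + (exp(-2*I*pi/7))] = 0/7 = 0
  <chi_1*chi_4, chi_5> = (1/7)[1*(1)*conj(1) + 1*(exp(-4*I*pi/7))*conj(exp(-4*I*pi/7)) + 1*(exp(6*I*pi/7))*conj(exp(6*I*pi/7)) + 1*(exp(2*I*pi/7))*conj(exp(2*I*pi/7)) + 1*(exp(-2*I*pi/7))*conj(exp(-2*I*pi/7)) + 1*(exp(-6*I*pi/7))*conj(exp(-6*I*pi/7)) + 1*(exp(4*I*pi/7))*conj(exp(4*I*pi/7))]
      = (1/7)[(1) + (1) + (1) + (1) + (1) + (1) + (1)] = 7/7 = 1
  <chi_1*chi_4, chi_6> = (1/7)[1*(1)*conj(1) + 1*(exp(-4*I*pi/7))*conj(exp(-2*I*pi/7)) + 1*(exp(6*I*pi/7))*conj(exp(-4*I*pi/7)) + 1*(exp(2*I*pi/7))*conj(exp(-6*I*pi/7)) + 1*(exp(-2*I*pi/7))*conj(exp(6*I*pi/7)) + 1*(exp(-6*I*pi/7))*conj(exp(4*I*pi/7)) + 1*(exp(4*I*pi/7))*conj(exp(2*I*pi/7))]
      = (1/7)[(1) + (exp(-2*I*pi/7)) + (exp(-4*I*pi/7)) + (exp(-6*I*pi/7)) + (exp(6*I*pi/7)) + (exp(4*I*pi/7)) + (exp(2*I*pi/7))] = 0/7 = 0
(Exp terms are combined using exp(i*s)*conj(exp(i*t)) = exp(i*(s-t)), and sums of them are collapsed using the identity that for every m > 1 the m distinct m-th roots of unity sum to 0, e.g. 1 + exp(2*I*pi/3) + exp(-2*I*pi/3) = 0.)
Hence the multiplicities are chi_5: 1. Dimension check: dim(chi_1)*dim(chi_4) = 1*1 = 1 and sum (mult * dim) = 1*1 = 1.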